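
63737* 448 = 28554176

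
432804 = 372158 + 60646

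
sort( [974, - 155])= [ -155, 974]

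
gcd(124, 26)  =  2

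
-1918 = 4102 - 6020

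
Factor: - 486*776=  - 377136=- 2^4*3^5*97^1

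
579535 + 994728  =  1574263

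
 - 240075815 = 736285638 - 976361453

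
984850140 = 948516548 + 36333592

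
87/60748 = 87/60748= 0.00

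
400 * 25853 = 10341200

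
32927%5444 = 263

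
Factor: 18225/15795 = 15/13 = 3^1*5^1*13^(-1)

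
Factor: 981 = 3^2*109^1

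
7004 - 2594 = 4410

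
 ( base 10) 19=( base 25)j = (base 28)j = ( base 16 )13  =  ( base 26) J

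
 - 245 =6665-6910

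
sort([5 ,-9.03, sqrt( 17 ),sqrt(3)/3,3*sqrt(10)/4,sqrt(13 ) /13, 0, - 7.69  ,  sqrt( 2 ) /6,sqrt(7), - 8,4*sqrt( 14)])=[ - 9.03,- 8,  -  7.69,  0,sqrt(2)/6, sqrt(13)/13,  sqrt(3)/3, 3*sqrt( 10)/4 , sqrt(7 ) , sqrt( 17) , 5,4*sqrt (14 )]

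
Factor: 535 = 5^1*107^1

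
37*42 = 1554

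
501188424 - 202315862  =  298872562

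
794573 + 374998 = 1169571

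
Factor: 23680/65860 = 2^5*89^(-1) = 32/89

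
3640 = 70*52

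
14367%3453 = 555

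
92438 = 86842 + 5596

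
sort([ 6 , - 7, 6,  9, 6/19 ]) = [  -  7,  6/19,6,6,9] 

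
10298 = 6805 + 3493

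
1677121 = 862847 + 814274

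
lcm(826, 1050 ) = 61950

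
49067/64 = 766 + 43/64 = 766.67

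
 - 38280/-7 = 5468 + 4/7 = 5468.57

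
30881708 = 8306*3718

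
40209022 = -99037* (  -  406)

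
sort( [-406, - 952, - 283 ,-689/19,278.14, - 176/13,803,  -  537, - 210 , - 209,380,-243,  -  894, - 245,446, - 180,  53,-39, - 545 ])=[-952, - 894, - 545, - 537, - 406,-283,-245 ,-243, - 210, - 209, - 180, - 39, - 689/19, - 176/13, 53, 278.14, 380,446,803] 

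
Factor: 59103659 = 6997^1*8447^1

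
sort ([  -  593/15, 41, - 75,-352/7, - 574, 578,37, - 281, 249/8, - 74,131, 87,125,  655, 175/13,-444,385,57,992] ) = [ - 574, - 444, - 281, - 75 ,-74,-352/7, - 593/15, 175/13, 249/8, 37, 41,57, 87, 125 , 131,  385,  578,655,992]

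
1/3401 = 1/3401 = 0.00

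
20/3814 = 10/1907 = 0.01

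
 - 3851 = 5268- 9119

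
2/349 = 2/349 = 0.01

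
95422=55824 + 39598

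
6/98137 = 6/98137 = 0.00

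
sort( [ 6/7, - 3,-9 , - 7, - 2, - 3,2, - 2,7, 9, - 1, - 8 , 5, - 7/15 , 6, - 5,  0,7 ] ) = [ - 9, - 8, -7 , - 5 , - 3, - 3,-2, - 2,- 1, - 7/15,0, 6/7 , 2,  5,6,7,7 , 9] 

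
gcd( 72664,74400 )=248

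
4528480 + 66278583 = 70807063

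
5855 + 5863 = 11718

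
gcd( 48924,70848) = 108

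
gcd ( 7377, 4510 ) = 1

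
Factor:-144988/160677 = -2^2*3^(-3) * 11^( - 1)*67^1 = - 268/297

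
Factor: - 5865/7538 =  - 2^( - 1) * 3^1 * 5^1*17^1 *23^1*3769^ (-1)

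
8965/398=22+209/398  =  22.53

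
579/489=1+30/163 =1.18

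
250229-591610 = -341381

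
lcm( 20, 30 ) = 60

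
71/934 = 71/934 = 0.08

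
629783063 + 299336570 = 929119633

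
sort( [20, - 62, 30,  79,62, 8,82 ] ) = [ - 62, 8,  20, 30,62,79,82]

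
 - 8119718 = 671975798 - 680095516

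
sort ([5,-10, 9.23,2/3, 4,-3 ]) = [ - 10, - 3,2/3,  4,5, 9.23] 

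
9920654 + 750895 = 10671549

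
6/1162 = 3/581= 0.01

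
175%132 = 43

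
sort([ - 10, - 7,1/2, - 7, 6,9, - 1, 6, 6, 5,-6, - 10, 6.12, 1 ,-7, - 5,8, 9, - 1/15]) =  [ - 10, - 10,  -  7, - 7 , - 7, - 6, - 5, - 1, - 1/15, 1/2,1, 5, 6, 6, 6,6.12, 8, 9, 9 ] 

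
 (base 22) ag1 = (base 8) 12111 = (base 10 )5193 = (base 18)g09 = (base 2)1010001001001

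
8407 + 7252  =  15659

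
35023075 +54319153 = 89342228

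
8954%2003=942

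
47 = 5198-5151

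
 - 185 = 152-337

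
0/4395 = 0 = 0.00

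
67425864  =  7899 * 8536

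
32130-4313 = 27817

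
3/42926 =3/42926 = 0.00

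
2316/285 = 772/95 = 8.13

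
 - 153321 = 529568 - 682889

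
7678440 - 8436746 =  - 758306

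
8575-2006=6569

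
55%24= 7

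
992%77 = 68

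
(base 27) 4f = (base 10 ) 123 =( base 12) A3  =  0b1111011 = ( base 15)83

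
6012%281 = 111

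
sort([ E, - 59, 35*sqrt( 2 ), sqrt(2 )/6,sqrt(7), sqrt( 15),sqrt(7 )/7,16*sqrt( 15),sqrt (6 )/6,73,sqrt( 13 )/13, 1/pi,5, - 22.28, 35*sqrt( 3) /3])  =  [ - 59, - 22.28,sqrt (2) /6, sqrt ( 13 )/13,1/pi , sqrt( 7 )/7,sqrt( 6) /6,sqrt(7), E,sqrt( 15),5 , 35*sqrt( 3)/3, 35*sqrt(2 ),16 * sqrt( 15 ) , 73]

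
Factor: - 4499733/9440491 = - 3^1 * 7^1*17^ (  -  1)*47^2*97^1*149^( - 1) * 3727^( - 1 )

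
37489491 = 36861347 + 628144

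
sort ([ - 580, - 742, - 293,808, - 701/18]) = [ - 742, - 580, - 293,  -  701/18,808]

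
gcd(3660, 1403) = 61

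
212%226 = 212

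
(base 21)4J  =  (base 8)147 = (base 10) 103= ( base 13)7C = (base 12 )87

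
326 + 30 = 356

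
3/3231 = 1/1077 = 0.00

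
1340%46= 6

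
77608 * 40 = 3104320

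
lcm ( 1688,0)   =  0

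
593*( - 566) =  -335638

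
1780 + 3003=4783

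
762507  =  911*837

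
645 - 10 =635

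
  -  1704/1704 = - 1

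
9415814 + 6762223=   16178037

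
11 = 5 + 6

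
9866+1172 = 11038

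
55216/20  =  2760  +  4/5  =  2760.80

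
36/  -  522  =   - 1+27/29 = - 0.07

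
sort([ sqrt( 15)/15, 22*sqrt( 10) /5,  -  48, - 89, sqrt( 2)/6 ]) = [ - 89,- 48,  sqrt(2)/6,sqrt( 15)/15, 22*sqrt( 10)/5 ]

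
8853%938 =411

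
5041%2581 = 2460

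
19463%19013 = 450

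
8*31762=254096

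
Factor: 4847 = 37^1*131^1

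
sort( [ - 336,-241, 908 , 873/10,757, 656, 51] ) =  [  -  336, - 241,  51, 873/10,  656, 757, 908] 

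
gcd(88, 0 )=88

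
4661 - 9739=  - 5078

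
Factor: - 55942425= - 3^2*5^2* 7^1*11^1*3229^1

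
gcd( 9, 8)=1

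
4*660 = 2640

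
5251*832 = 4368832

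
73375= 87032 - 13657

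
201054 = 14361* 14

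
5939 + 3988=9927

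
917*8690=7968730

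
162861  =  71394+91467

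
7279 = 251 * 29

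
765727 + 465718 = 1231445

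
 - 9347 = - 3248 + - 6099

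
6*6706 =40236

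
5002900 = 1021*4900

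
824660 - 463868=360792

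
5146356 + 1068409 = 6214765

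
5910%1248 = 918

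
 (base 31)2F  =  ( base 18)45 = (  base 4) 1031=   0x4d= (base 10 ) 77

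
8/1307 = 8/1307=0.01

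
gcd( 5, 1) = 1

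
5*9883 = 49415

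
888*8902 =7904976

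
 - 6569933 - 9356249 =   -  15926182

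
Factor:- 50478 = -2^1 * 3^1*47^1*179^1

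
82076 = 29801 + 52275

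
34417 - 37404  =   - 2987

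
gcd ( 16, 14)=2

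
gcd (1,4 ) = 1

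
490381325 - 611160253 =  -120778928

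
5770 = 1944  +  3826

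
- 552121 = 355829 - 907950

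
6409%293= 256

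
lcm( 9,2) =18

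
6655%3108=439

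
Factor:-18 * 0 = 0^1 = 0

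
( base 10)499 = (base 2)111110011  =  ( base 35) E9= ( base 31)G3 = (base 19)175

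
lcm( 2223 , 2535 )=144495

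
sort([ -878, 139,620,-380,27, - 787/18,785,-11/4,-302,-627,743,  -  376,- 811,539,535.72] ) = [ - 878,-811, - 627, - 380,-376,-302, - 787/18, - 11/4,27,139, 535.72,539,620,743, 785 ]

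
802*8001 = 6416802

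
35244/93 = 11748/31 = 378.97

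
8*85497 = 683976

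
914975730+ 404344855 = 1319320585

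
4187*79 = 330773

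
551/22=25+ 1/22 = 25.05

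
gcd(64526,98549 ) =11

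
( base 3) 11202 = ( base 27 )4K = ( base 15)88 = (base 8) 200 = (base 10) 128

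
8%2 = 0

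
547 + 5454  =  6001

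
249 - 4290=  - 4041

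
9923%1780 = 1023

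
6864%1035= 654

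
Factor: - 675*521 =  - 3^3 * 5^2*521^1  =  -  351675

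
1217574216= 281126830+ 936447386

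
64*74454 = 4765056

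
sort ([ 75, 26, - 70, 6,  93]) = [- 70,6,26, 75, 93]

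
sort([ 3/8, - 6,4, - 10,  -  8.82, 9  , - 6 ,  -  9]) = [ - 10,-9, - 8.82, - 6, - 6,3/8,  4,9]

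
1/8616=1/8616 = 0.00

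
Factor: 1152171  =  3^3*139^1*307^1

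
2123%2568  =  2123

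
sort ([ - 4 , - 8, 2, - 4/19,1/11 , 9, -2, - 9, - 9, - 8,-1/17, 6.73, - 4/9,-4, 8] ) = [ - 9, - 9 ,  -  8, - 8, - 4, - 4, - 2, - 4/9 , - 4/19, - 1/17, 1/11,2, 6.73,  8,9]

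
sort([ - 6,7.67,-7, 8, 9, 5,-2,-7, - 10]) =[ -10,-7, - 7,-6, - 2,5,7.67, 8 , 9]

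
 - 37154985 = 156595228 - 193750213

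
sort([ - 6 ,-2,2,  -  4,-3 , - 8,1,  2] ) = [-8  , - 6, - 4 ,-3 ,-2 , 1,  2,2] 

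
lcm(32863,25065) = 1478835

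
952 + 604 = 1556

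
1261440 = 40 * 31536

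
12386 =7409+4977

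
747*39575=29562525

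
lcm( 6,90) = 90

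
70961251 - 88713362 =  - 17752111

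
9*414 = 3726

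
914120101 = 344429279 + 569690822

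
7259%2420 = 2419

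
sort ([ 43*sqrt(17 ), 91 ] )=[91,43*sqrt( 17)]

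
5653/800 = 5653/800 = 7.07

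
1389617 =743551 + 646066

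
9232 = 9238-6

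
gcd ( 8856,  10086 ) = 246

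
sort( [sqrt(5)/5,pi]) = [ sqrt( 5)/5, pi ] 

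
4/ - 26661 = - 1 + 26657/26661 = - 0.00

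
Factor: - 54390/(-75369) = 2^1 * 5^1*7^1*97^( - 1) = 70/97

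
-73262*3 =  - 219786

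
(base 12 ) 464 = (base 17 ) 246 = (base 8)1214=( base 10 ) 652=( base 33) jp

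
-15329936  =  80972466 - 96302402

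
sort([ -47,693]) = [ - 47,  693 ]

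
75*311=23325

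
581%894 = 581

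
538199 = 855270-317071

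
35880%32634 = 3246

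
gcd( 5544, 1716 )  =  132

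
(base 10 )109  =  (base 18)61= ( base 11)9A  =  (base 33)3a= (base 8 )155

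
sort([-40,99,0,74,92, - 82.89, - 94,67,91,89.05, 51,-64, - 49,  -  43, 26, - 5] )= [ - 94, - 82.89, - 64, - 49, - 43, - 40, - 5, 0, 26,51,67,74, 89.05 , 91,92,99] 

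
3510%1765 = 1745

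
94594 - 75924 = 18670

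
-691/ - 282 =691/282 =2.45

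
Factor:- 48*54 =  - 2592 = -2^5 * 3^4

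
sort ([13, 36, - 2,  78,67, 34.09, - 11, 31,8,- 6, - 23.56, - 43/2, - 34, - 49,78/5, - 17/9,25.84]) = [-49, - 34, - 23.56, - 43/2, - 11, - 6, - 2, - 17/9,8,13,78/5,25.84,31,34.09, 36,67 , 78]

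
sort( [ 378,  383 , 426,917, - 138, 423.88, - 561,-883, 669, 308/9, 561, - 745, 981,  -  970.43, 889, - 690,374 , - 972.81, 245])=[ - 972.81, - 970.43, -883, - 745,-690,- 561, - 138, 308/9, 245, 374,378 , 383 , 423.88,426,561, 669,  889,917, 981 ]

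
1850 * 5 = 9250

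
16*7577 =121232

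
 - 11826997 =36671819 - 48498816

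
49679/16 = 3104+15/16  =  3104.94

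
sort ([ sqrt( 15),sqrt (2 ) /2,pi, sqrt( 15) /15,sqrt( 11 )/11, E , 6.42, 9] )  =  [ sqrt( 15) /15, sqrt( 11 )/11,sqrt( 2 ) /2 , E,pi,sqrt(15), 6.42,9] 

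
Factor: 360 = 2^3*3^2* 5^1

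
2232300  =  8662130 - 6429830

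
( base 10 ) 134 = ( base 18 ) 78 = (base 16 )86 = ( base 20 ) 6E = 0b10000110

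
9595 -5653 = 3942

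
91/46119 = 91/46119  =  0.00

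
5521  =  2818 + 2703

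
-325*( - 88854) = 28877550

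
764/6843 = 764/6843 =0.11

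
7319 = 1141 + 6178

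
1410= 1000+410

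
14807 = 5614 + 9193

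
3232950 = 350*9237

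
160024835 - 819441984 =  - 659417149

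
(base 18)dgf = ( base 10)4515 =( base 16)11A3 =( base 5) 121030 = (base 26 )6HH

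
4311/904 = 4311/904 = 4.77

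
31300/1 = 31300 = 31300.00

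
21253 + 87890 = 109143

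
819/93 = 273/31 = 8.81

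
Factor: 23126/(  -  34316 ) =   -  2^(-1)*23^( - 1)*31^1=- 31/46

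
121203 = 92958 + 28245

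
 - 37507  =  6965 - 44472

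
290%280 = 10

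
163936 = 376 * 436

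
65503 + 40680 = 106183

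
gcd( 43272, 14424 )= 14424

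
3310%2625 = 685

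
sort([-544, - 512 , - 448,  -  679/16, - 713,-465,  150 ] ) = [ - 713, - 544 , - 512,- 465, - 448, -679/16, 150]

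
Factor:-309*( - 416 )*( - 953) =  - 2^5*3^1*13^1 * 103^1*953^1 = - 122502432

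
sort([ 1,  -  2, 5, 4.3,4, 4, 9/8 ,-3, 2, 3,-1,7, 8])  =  [ - 3, - 2,  -  1, 1,9/8, 2,3, 4,4, 4.3, 5 , 7, 8]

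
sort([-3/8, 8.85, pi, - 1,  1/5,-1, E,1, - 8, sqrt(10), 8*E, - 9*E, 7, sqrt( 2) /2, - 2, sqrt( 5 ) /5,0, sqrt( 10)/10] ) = [ - 9*E,-8, - 2,  -  1,  -  1 ,-3/8, 0, 1/5,sqrt (10 )/10, sqrt(5)/5, sqrt( 2)/2,1,E, pi,sqrt( 10 ), 7, 8.85 , 8*E ]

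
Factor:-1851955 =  - 5^1*7^2*7559^1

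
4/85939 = 4/85939 = 0.00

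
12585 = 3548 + 9037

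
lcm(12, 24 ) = 24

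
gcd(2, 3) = 1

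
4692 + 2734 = 7426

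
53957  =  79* 683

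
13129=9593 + 3536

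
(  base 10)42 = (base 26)1g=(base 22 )1k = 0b101010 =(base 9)46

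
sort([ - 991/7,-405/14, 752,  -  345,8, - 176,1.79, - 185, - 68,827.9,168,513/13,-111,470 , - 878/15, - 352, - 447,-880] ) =[  -  880, - 447, - 352,-345,  -  185 , - 176 , -991/7,-111 ,-68, - 878/15,  -  405/14,  1.79,8, 513/13,168,470, 752,827.9 ]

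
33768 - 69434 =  - 35666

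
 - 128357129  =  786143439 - 914500568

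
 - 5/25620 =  - 1 + 5123/5124 = - 0.00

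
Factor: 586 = 2^1 * 293^1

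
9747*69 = 672543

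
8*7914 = 63312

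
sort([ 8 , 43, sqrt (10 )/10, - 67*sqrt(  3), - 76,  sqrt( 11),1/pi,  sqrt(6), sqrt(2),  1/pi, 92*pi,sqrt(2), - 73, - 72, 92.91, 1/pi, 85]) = [-67 * sqrt( 3), - 76, - 73, - 72, sqrt(10) /10, 1/pi,1/pi, 1/pi, sqrt(2),sqrt (2),sqrt(6),  sqrt( 11), 8,43,85, 92.91,92 * pi] 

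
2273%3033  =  2273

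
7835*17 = 133195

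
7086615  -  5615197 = 1471418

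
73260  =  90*814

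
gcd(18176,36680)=8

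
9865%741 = 232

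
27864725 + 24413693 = 52278418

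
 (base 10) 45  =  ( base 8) 55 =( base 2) 101101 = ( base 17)2b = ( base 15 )30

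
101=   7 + 94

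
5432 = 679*8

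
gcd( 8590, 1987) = 1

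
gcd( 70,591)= 1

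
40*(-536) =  - 21440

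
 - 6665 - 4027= - 10692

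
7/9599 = 7/9599 = 0.00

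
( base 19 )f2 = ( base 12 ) 1bb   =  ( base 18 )FH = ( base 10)287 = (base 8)437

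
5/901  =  5/901 = 0.01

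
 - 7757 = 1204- 8961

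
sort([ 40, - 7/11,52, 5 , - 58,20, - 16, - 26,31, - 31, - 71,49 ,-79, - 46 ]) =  [ - 79, - 71, - 58, - 46, - 31, - 26, - 16, - 7/11,5,20,31, 40,49,52 ] 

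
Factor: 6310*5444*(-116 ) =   -  2^5*5^1*29^1*631^1 * 1361^1 = - 3984790240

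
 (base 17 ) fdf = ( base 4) 1013123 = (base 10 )4571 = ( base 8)10733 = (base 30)52b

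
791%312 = 167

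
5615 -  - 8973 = 14588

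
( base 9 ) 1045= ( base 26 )13g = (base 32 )o2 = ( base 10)770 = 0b1100000010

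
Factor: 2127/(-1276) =-2^(-2 )*3^1*11^( -1 )*29^( - 1 )*709^1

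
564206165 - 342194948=222011217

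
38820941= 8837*4393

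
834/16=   52 + 1/8 = 52.12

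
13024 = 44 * 296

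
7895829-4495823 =3400006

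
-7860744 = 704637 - 8565381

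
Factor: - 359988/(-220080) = 229/140 = 2^ ( - 2)*5^(-1)*7^ ( - 1) * 229^1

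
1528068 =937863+590205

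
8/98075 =8/98075 =0.00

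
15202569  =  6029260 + 9173309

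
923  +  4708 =5631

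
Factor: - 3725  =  -5^2*149^1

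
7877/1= 7877  =  7877.00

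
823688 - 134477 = 689211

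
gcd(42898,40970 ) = 482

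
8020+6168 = 14188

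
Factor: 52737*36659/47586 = 2^( - 1)*11^( - 1 )*103^( - 1)*5237^1*17579^1 = 92061223/2266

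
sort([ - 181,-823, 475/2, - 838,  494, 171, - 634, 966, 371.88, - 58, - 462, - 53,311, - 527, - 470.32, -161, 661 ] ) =[ - 838, - 823, - 634, - 527, - 470.32, - 462, - 181, - 161,  -  58, - 53,  171, 475/2,311,  371.88, 494 , 661, 966]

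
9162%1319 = 1248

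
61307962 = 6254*9803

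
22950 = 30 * 765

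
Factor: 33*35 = 1155 = 3^1*5^1* 7^1*11^1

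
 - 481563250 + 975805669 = 494242419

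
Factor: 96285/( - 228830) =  -393/934 = - 2^( - 1)*3^1*131^1*467^(  -  1)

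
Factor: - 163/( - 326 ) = 2^ ( - 1 ) = 1/2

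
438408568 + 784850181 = 1223258749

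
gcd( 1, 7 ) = 1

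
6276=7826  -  1550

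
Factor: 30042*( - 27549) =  - 2^1*3^4*1669^1*3061^1 = - 827627058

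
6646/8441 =6646/8441 = 0.79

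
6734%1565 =474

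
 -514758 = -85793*6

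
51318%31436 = 19882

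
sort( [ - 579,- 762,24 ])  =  [ - 762, - 579,24] 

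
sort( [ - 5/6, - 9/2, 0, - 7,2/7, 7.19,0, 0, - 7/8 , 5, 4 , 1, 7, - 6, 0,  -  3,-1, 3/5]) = [ - 7, - 6, - 9/2,-3,-1, - 7/8,-5/6,0, 0, 0, 0, 2/7,3/5, 1,4,5 , 7, 7.19 ]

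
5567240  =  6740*826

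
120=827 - 707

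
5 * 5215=26075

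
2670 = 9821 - 7151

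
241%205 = 36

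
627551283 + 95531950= 723083233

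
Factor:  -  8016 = -2^4*3^1*167^1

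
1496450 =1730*865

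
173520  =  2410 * 72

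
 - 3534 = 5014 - 8548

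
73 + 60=133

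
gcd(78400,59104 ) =32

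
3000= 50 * 60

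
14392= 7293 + 7099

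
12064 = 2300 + 9764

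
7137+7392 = 14529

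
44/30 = 1  +  7/15 = 1.47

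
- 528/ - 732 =44/61 = 0.72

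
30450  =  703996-673546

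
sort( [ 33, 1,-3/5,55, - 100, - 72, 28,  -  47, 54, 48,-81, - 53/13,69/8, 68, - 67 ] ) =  [-100 ,-81, - 72, - 67, - 47,-53/13, - 3/5, 1, 69/8, 28,  33, 48, 54, 55, 68]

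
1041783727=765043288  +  276740439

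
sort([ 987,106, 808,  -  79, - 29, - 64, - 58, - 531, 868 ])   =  [ - 531, - 79, - 64, - 58, - 29, 106 , 808,868,987] 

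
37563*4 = 150252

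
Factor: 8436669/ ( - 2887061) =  - 3^1* 31^( - 1)*93131^( - 1 )*2812223^1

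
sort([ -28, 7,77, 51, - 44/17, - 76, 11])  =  [ - 76, - 28, - 44/17, 7,  11, 51 , 77] 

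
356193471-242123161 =114070310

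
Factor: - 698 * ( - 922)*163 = 104899628  =  2^2*  163^1 *349^1*461^1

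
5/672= 5/672 = 0.01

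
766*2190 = 1677540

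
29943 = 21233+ 8710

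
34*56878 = 1933852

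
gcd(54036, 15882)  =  6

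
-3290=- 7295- - 4005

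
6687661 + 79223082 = 85910743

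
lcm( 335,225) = 15075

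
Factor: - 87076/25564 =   -  7^ (-1)*83^( - 1)*1979^1 = - 1979/581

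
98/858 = 49/429 = 0.11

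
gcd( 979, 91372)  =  1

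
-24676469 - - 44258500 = 19582031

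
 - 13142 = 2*(-6571)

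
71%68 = 3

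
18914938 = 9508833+9406105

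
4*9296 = 37184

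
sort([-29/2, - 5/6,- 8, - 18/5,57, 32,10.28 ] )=[ - 29/2,- 8, - 18/5,  -  5/6, 10.28,32,57 ]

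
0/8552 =0 = 0.00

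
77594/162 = 478+79/81 = 478.98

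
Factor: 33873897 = 3^1*113^1*99923^1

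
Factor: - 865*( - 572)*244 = 2^4*5^1*11^1*13^1*61^1*173^1   =  120726320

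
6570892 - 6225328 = 345564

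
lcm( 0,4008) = 0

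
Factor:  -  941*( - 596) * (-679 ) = -380807644 =- 2^2*7^1*97^1*149^1*941^1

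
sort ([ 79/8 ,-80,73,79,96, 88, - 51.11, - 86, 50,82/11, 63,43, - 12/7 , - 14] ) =[ - 86, - 80, - 51.11, - 14, - 12/7, 82/11, 79/8, 43, 50, 63, 73, 79, 88, 96 ]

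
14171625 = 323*43875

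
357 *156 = 55692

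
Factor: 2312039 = 577^1*4007^1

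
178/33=178/33 = 5.39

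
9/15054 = 3/5018 =0.00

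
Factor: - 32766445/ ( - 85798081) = 5^1 *379^1 * 17291^1 * 85798081^( - 1)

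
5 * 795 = 3975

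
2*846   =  1692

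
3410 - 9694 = - 6284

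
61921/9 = 61921/9 = 6880.11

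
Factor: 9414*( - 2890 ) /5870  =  -2720646/587 = -  2^1 * 3^2*17^2*523^1*587^( - 1) 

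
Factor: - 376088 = -2^3*53^1 *887^1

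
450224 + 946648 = 1396872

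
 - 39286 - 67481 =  - 106767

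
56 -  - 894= 950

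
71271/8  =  8908 + 7/8 = 8908.88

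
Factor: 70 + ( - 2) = 2^2*17^1 = 68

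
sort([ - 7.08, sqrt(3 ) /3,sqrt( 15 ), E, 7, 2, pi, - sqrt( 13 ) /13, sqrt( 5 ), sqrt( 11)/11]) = [-7.08,-sqrt( 13) /13, sqrt(11)/11,  sqrt(3)/3,2,sqrt(5), E,pi, sqrt(15 ),7]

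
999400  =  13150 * 76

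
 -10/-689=10/689 = 0.01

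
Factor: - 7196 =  - 2^2*7^1 *257^1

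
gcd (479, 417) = 1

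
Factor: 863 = 863^1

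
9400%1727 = 765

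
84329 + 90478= 174807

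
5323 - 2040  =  3283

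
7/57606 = 7/57606 = 0.00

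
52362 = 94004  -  41642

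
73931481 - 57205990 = 16725491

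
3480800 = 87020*40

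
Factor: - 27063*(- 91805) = 3^2*5^1*7^1*31^1*43^1*61^1*97^1 = 2484518715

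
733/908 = 733/908 = 0.81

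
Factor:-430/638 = -5^1*11^( - 1) *29^ (  -  1)*43^1 = - 215/319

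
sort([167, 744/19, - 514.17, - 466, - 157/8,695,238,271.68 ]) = [ - 514.17, -466 , - 157/8 , 744/19,167,238,271.68, 695 ] 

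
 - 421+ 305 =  - 116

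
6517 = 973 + 5544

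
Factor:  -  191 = - 191^1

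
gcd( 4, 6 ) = 2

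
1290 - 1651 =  - 361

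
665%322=21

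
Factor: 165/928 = 2^( - 5)*3^1*5^1*11^1*29^(  -  1) 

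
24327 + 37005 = 61332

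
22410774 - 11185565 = 11225209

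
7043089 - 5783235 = 1259854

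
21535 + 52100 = 73635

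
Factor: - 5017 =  -29^1*173^1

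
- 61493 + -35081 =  - 96574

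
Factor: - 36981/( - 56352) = 21/32=2^( - 5) * 3^1 * 7^1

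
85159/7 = 12165 + 4/7 = 12165.57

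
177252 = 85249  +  92003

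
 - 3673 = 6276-9949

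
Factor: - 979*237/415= - 232023/415= - 3^1*5^(-1)*11^1*79^1*83^( - 1 )*89^1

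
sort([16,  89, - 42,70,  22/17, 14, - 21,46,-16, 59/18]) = [ - 42, - 21,-16, 22/17,59/18,14,16,46, 70,89 ]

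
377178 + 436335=813513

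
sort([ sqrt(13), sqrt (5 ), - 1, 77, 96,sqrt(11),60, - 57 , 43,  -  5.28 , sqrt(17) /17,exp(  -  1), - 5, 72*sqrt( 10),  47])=[  -  57, - 5.28, - 5, - 1, sqrt( 17 ) /17,exp( - 1), sqrt(5),sqrt( 11),sqrt(13), 43, 47,60, 77,96,72* sqrt(10)] 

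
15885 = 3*5295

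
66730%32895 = 940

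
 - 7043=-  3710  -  3333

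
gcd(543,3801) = 543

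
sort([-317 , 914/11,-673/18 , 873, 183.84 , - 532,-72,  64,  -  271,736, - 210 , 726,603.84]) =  [ - 532, - 317,-271, - 210,-72,  -  673/18,  64 , 914/11 , 183.84,603.84, 726, 736, 873 ] 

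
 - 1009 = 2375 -3384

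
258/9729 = 86/3243 = 0.03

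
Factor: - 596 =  - 2^2*149^1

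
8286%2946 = 2394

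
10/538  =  5/269=0.02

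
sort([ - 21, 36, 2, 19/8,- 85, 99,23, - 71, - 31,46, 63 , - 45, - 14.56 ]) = [-85 , - 71, - 45 , - 31, - 21, - 14.56, 2,19/8, 23, 36,46, 63 , 99 ]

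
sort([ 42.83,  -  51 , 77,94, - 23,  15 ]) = [ - 51, - 23,15,  42.83,77,94 ]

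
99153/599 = 165  +  318/599  =  165.53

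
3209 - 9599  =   - 6390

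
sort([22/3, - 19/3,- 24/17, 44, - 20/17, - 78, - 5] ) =[ - 78, - 19/3,-5,-24/17, -20/17, 22/3,44]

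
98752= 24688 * 4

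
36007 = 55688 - 19681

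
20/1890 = 2/189 = 0.01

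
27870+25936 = 53806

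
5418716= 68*79687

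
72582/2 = 36291 = 36291.00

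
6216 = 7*888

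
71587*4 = 286348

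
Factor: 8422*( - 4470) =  - 37646340 = -  2^2*3^1*5^1*149^1*4211^1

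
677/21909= 677/21909  =  0.03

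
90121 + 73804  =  163925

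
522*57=29754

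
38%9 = 2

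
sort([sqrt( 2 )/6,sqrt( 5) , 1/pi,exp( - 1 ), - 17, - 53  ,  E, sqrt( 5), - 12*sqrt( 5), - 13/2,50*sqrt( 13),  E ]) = [ - 53,- 12 * sqrt(5), - 17, - 13/2,  sqrt(2 ) /6,1/pi,exp ( - 1 ), sqrt( 5), sqrt(5), E, E , 50*sqrt( 13) ]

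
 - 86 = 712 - 798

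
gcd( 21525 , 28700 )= 7175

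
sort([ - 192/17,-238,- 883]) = [-883  ,  -  238, - 192/17]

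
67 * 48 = 3216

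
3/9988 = 3/9988  =  0.00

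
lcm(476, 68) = 476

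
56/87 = 56/87= 0.64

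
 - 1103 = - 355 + -748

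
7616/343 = 22 + 10/49 = 22.20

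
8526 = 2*4263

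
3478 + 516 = 3994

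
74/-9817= -1 + 9743/9817 = -0.01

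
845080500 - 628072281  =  217008219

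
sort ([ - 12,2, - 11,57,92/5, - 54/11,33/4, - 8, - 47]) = [ - 47 , - 12,-11, - 8, - 54/11,2,33/4,92/5, 57] 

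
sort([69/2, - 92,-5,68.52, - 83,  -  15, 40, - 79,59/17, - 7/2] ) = [ - 92,  -  83, - 79, - 15, - 5, - 7/2,  59/17,69/2,40 , 68.52]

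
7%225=7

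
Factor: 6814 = 2^1*3407^1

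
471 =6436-5965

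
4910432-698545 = 4211887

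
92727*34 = 3152718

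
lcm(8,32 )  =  32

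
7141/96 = 7141/96=74.39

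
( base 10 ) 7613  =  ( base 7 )31124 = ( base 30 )8DN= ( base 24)d55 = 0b1110110111101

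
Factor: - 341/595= -5^( - 1)*7^ ( - 1)*11^1*17^(-1)*31^1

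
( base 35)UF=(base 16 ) 429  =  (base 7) 3051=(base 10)1065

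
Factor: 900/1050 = 2^1*3^1 * 7^(  -  1)=6/7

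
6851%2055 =686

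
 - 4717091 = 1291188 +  - 6008279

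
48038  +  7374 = 55412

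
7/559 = 7/559= 0.01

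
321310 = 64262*5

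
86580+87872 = 174452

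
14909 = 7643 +7266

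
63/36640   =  63/36640  =  0.00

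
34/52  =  17/26=0.65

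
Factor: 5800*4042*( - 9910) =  - 232326076000 = - 2^5 * 5^3 * 29^1*43^1*47^1*991^1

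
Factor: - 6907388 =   -  2^2*491^1 * 3517^1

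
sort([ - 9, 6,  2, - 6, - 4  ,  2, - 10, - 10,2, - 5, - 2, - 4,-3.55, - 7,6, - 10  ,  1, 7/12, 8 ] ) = [ - 10, - 10, - 10, - 9, - 7, - 6,- 5,-4 , - 4, - 3.55  , - 2,  7/12, 1,  2, 2,2,6, 6,8 ] 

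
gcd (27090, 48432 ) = 6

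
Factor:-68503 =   -  61^1*1123^1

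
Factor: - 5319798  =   -2^1*  3^1 * 11^1* 80603^1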